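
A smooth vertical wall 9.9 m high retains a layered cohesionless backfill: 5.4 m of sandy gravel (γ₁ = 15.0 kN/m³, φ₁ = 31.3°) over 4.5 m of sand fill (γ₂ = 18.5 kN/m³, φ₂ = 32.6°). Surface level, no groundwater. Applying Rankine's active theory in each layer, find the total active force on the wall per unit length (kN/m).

K_a1 = tan²(45°−31.3°/2) = 0.3162; K_a2 = tan²(45°−32.6°/2) = 0.2997.
Layer 1: σ at base = K_a1 γ₁ h₁ = 25.61 kPa; P₁ = ½×25.61×5.4 = 69.15.
Layer 2: σ_v at top = γ₁h₁ = 81.00; σ_h top = K_a2×81.00 = 24.28; σ_h base = K_a2×(81.00+18.5×4.5) = 49.23.
P₂ = ½(24.28+49.23)×4.5 = 165.4. Total P_a = 69.15+165.4 = 234.6 kN/m.

235 kN/m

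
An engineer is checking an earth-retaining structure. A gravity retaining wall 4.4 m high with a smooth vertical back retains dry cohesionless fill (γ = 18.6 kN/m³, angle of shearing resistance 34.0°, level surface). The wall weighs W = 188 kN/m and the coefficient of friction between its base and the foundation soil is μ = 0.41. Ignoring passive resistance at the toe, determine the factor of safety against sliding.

1.51

K_a = tan²(45° − 34.0°/2) = 0.2827.
P_a = ½K_aγH² = 0.5×0.2827×18.6×4.4² = 50.90 kN/m, acting at H/3 = 1.467 m above the base.
FS_sliding = μW / P_a = 0.41×188 / 50.90 = 1.514.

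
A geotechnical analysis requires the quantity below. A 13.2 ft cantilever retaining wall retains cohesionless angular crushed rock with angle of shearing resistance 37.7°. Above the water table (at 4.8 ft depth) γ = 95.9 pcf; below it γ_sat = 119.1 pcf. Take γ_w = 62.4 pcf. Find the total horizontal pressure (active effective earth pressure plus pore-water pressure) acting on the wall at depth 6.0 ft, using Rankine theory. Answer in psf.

202 psf

K_a = (1 − sin φ)/(1 + sin φ) = 0.2411.
γ' = 119.1 − 62.4 = 56.70 pcf.
Effective vertical stress at 6.0 ft: σ'_v = 95.9×4.8 + 56.70×1.20 = 528.4 psf.
σ'_h = K_a σ'_v = 0.2411 × 528.4 = 127.4 psf; u = γ_w × 1.20 = 74.88 psf.
Total σ_h = 127.4 + 74.88 = 202.2 psf.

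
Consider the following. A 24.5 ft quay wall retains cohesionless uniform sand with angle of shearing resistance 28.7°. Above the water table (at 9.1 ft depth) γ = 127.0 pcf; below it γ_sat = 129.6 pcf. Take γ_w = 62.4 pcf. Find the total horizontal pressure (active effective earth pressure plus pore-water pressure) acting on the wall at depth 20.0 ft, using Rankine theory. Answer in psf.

K_a = (1 − sin φ)/(1 + sin φ) = 0.3511.
γ' = 129.6 − 62.4 = 67.20 pcf.
Effective vertical stress at 20.0 ft: σ'_v = 127.0×9.1 + 67.20×10.9 = 1888 psf.
σ'_h = K_a σ'_v = 0.3511 × 1888 = 663.0 psf; u = γ_w × 10.9 = 680.2 psf.
Total σ_h = 663.0 + 680.2 = 1343 psf.

1340 psf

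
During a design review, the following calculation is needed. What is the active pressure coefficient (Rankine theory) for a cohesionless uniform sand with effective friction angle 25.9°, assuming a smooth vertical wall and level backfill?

0.392

K_a = (1 − sin φ)/(1 + sin φ) = (1 − sin 25.9°)/(1 + sin 25.9°) = 0.3920.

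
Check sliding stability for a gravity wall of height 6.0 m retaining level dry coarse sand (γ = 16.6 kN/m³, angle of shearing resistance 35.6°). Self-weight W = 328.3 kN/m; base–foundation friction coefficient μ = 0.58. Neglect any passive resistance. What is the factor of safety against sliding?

2.41

K_a = tan²(45° − 35.6°/2) = 0.2641.
P_a = ½K_aγH² = 0.5×0.2641×16.6×6.0² = 78.92 kN/m, acting at H/3 = 2.000 m above the base.
FS_sliding = μW / P_a = 0.58×328.3 / 78.92 = 2.413.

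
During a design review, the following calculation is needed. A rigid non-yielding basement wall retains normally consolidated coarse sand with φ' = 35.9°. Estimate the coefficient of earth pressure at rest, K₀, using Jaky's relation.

0.414

K₀ = 1 − sin φ' = 1 − sin 35.9° = 0.4136.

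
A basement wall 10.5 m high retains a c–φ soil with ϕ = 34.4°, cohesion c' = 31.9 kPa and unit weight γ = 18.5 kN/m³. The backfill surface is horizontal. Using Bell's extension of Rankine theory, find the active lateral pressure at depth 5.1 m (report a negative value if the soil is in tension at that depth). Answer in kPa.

K_a = (1 − sin φ)/(1 + sin φ) = 0.2780.
σ_a = K_a γ z − 2c√K_a = 0.2780×18.5×5.1 − 2×31.9×0.5272 = -7.410 kPa.

-7.41 kPa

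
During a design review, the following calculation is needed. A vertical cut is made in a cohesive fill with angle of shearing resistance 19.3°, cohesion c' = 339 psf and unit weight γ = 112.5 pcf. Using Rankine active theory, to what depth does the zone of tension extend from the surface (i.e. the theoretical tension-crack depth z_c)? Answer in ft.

8.50 ft

K_a = tan²(45° − 19.3°/2) = 0.5032; √K_a = 0.7094.
The active pressure is zero where K_a γ z = 2c√K_a, so z_c = 2c/(γ√K_a) = 2×339/(112.5×0.7094) = 8.496 ft.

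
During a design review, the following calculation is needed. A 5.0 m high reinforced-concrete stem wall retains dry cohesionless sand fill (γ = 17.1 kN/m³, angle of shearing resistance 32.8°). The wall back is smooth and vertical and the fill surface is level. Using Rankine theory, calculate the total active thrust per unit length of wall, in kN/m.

K_a = tan²(45° − φ/2) = 0.2973.
P_a = ½ K_a γ H² = 0.5 × 0.2973 × 17.1 × 5.0² = 63.54 kN/m.

63.5 kN/m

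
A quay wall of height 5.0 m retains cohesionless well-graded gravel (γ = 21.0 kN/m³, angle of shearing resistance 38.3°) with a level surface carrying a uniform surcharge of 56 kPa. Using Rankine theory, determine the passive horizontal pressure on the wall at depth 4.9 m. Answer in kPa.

677 kPa

K_p = (1 + sin φ)/(1 − sin φ) = 4.260.
σ_v = γz + q = 21.0 × 4.9 + 56 = 158.9 kPa.
σ_h = K_p σ_v = 4.260 × 158.9 = 676.9 kPa.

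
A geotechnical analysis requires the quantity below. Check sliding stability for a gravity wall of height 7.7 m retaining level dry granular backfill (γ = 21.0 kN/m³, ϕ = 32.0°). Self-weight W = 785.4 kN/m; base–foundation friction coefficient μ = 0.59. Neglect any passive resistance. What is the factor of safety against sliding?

2.42

K_a = tan²(45° − 32.0°/2) = 0.3073.
P_a = ½K_aγH² = 0.5×0.3073×21.0×7.7² = 191.3 kN/m, acting at H/3 = 2.567 m above the base.
FS_sliding = μW / P_a = 0.59×785.4 / 191.3 = 2.423.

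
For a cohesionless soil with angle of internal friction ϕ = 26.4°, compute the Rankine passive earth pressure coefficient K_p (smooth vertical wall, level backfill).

2.60

K_p = (1 + sin φ)/(1 − sin φ) = tan²(45° + 26.4°/2) = 2.601.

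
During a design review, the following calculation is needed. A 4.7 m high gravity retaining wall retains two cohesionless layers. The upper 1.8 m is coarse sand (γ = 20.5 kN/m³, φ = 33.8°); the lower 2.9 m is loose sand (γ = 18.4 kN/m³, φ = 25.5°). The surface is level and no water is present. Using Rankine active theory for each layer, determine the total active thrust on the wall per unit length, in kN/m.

K_a1 = tan²(45°−33.8°/2) = 0.2851; K_a2 = tan²(45°−25.5°/2) = 0.3981.
Layer 1: σ at base = K_a1 γ₁ h₁ = 10.52 kPa; P₁ = ½×10.52×1.8 = 9.468.
Layer 2: σ_v at top = γ₁h₁ = 36.90; σ_h top = K_a2×36.90 = 14.69; σ_h base = K_a2×(36.90+18.4×2.9) = 35.93.
P₂ = ½(14.69+35.93)×2.9 = 73.40. Total P_a = 9.468+73.40 = 82.87 kN/m.

82.9 kN/m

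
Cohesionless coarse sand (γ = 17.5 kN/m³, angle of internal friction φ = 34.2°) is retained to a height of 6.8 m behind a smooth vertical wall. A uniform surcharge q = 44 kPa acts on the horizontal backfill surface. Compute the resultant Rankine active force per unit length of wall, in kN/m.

197 kN/m

K_a = tan²(45° − φ/2) = 0.2803.
Soil triangle: ½ K_a γ H² = 0.5×0.2803×17.5×6.8² = 113.4 kN/m.
Surcharge rectangle: K_a q H = 0.2803×44×6.8 = 83.88 kN/m.
Total = 113.4 + 83.88 = 197.3 kN/m.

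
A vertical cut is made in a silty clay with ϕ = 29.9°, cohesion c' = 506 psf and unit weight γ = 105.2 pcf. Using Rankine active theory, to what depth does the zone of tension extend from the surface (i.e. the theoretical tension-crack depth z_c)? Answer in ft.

K_a = tan²(45° − 29.9°/2) = 0.3347; √K_a = 0.5785.
The active pressure is zero where K_a γ z = 2c√K_a, so z_c = 2c/(γ√K_a) = 2×506/(105.2×0.5785) = 16.63 ft.

16.6 ft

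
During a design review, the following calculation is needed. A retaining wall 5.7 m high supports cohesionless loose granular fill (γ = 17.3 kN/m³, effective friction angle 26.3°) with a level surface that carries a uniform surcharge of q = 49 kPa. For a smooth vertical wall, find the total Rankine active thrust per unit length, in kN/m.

K_a = tan²(45° − φ/2) = 0.3859.
Soil triangle: ½ K_a γ H² = 0.5×0.3859×17.3×5.7² = 108.5 kN/m.
Surcharge rectangle: K_a q H = 0.3859×49×5.7 = 107.8 kN/m.
Total = 108.5 + 107.8 = 216.3 kN/m.

216 kN/m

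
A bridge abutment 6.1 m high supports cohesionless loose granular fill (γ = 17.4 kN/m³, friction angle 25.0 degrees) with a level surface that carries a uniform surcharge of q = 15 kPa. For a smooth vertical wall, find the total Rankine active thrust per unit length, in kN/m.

169 kN/m

K_a = tan²(45° − φ/2) = 0.4059.
Soil triangle: ½ K_a γ H² = 0.5×0.4059×17.4×6.1² = 131.4 kN/m.
Surcharge rectangle: K_a q H = 0.4059×15×6.1 = 37.14 kN/m.
Total = 131.4 + 37.14 = 168.5 kN/m.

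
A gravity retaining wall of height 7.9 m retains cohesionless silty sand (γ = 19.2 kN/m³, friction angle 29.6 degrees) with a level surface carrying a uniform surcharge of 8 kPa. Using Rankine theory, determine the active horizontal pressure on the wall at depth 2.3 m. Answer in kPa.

17.7 kPa

K_a = (1 − sin φ)/(1 + sin φ) = 0.3387.
σ_v = γz + q = 19.2 × 2.3 + 8 = 52.16 kPa.
σ_h = K_a σ_v = 0.3387 × 52.16 = 17.67 kPa.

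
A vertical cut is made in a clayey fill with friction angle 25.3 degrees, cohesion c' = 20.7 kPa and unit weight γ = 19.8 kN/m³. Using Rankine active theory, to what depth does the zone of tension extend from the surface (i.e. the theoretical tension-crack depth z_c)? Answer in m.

K_a = tan²(45° − 25.3°/2) = 0.4012; √K_a = 0.6334.
The active pressure is zero where K_a γ z = 2c√K_a, so z_c = 2c/(γ√K_a) = 2×20.7/(19.8×0.6334) = 3.301 m.

3.30 m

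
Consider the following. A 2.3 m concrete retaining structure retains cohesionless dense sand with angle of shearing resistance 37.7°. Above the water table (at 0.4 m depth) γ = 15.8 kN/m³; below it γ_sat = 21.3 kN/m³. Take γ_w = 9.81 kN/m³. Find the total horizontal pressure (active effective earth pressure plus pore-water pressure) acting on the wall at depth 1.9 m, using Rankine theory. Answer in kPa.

20.4 kPa

K_a = (1 − sin φ)/(1 + sin φ) = 0.2411.
γ' = 21.3 − 9.81 = 11.49 kN/m³.
Effective vertical stress at 1.9 m: σ'_v = 15.8×0.4 + 11.49×1.50 = 23.55 kPa.
σ'_h = K_a σ'_v = 0.2411 × 23.55 = 5.678 kPa; u = γ_w × 1.50 = 14.71 kPa.
Total σ_h = 5.678 + 14.71 = 20.39 kPa.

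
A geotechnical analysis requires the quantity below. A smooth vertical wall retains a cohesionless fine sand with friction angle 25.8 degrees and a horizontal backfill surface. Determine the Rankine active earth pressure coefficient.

0.394

K_a = (1 − sin φ)/(1 + sin φ) = (1 − sin 25.8°)/(1 + sin 25.8°) = 0.3935.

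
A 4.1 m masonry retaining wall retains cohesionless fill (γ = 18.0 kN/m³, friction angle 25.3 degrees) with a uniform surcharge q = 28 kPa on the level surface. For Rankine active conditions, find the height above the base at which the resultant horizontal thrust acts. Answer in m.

K_a = 0.4012.
Triangular part P₁ = ½K_aγH² = 60.70 at H/3 = 1.367 m; rectangular part P₂ = K_a q H = 46.06 at H/2 = 2.050 m.
ȳ = (P₁·1.367 + P₂·2.050)/(P₁+P₂) = 1.661 m.

1.66 m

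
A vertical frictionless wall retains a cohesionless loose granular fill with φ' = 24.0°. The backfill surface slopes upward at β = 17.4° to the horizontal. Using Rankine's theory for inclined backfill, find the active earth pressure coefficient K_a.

K_a = cos β · (cos β − √(cos²β − cos²φ)) / (cos β + √(cos²β − cos²φ)).
cos β = 0.9542, cos φ = 0.9135, √(cos²β − cos²φ) = 0.2757.
K_a = 0.9542 × (0.9542 − 0.2757)/(0.9542 + 0.2757) = 0.5264.

0.526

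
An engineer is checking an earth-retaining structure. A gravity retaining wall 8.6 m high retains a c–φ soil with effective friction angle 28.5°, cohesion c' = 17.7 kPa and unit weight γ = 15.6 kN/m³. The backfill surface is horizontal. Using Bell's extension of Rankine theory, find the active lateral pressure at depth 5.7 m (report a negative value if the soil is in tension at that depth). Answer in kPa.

10.4 kPa

K_a = (1 − sin φ)/(1 + sin φ) = 0.3540.
σ_a = K_a γ z − 2c√K_a = 0.3540×15.6×5.7 − 2×17.7×0.5949 = 10.41 kPa.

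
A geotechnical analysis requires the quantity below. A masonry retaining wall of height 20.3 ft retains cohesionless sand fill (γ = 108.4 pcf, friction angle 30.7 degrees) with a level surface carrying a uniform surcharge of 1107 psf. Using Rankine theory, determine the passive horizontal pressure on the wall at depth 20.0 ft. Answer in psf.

10100 psf

K_p = (1 + sin φ)/(1 − sin φ) = 3.086.
σ_v = γz + q = 108.4 × 20.0 + 1107 = 3275 psf.
σ_h = K_p σ_v = 3.086 × 3275 = 10110 psf.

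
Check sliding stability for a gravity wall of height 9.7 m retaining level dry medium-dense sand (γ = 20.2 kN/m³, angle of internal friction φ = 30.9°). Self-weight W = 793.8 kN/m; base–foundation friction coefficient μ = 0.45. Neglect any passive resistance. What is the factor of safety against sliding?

K_a = tan²(45° − 30.9°/2) = 0.3214.
P_a = ½K_aγH² = 0.5×0.3214×20.2×9.7² = 305.4 kN/m, acting at H/3 = 3.233 m above the base.
FS_sliding = μW / P_a = 0.45×793.8 / 305.4 = 1.170.

1.17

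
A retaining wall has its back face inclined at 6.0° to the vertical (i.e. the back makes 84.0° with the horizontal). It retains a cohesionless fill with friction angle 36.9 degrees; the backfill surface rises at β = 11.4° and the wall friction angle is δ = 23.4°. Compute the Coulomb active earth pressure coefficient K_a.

0.311

K_a = sin²(α+φ) / [sin²α · sin(α−δ) · (1 + √{sin(φ+δ)sin(φ−β) / (sin(α−δ)sin(α+β))})²].
With α = 84.0°, φ = 36.9°, δ = 23.4°, β = 11.4°: K_a = 0.3113.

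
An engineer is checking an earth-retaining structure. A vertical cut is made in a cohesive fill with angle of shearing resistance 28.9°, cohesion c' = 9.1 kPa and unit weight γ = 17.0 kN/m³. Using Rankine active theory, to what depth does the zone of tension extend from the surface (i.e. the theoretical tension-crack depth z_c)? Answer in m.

K_a = tan²(45° − 28.9°/2) = 0.3484; √K_a = 0.5902.
The active pressure is zero where K_a γ z = 2c√K_a, so z_c = 2c/(γ√K_a) = 2×9.1/(17.0×0.5902) = 1.814 m.

1.81 m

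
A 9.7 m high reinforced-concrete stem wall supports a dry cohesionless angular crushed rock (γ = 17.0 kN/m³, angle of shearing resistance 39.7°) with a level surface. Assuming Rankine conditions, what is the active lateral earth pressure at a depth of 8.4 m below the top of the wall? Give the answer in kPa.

31.5 kPa

K_a = (1 − sin φ)/(1 + sin φ) = 0.2204.
σ_h = K_a γ z = 0.2204 × 17.0 × 8.4 = 31.48 kPa.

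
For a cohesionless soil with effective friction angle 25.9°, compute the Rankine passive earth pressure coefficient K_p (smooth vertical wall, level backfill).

K_p = (1 + sin φ)/(1 − sin φ) = tan²(45° + 25.9°/2) = 2.551.

2.55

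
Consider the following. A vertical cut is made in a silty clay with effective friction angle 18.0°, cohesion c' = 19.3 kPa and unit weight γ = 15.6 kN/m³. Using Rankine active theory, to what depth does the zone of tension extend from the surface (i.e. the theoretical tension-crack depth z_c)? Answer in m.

3.41 m

K_a = tan²(45° − 18.0°/2) = 0.5279; √K_a = 0.7265.
The active pressure is zero where K_a γ z = 2c√K_a, so z_c = 2c/(γ√K_a) = 2×19.3/(15.6×0.7265) = 3.406 m.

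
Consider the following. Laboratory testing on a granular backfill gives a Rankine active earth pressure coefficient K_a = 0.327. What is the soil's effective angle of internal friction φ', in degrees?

K_a = tan²(45° − φ/2) ⇒ 45° − φ/2 = arctan(√0.327) = 29.76°.
φ = 2(45° − 29.76°) = 30.47°.

30.5°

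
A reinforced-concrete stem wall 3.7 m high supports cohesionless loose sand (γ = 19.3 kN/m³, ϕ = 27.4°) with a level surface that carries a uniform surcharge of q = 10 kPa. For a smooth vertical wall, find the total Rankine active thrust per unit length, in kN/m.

K_a = tan²(45° − φ/2) = 0.3697.
Soil triangle: ½ K_a γ H² = 0.5×0.3697×19.3×3.7² = 48.84 kN/m.
Surcharge rectangle: K_a q H = 0.3697×10×3.7 = 13.68 kN/m.
Total = 48.84 + 13.68 = 62.52 kN/m.

62.5 kN/m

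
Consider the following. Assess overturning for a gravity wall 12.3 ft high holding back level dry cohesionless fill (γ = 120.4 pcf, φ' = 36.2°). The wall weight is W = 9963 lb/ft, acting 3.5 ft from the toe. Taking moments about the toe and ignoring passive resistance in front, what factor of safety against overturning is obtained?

K_a = tan²(45° − 36.2°/2) = 0.2574.
P_a = ½K_aγH² = 0.5×0.2574×120.4×12.3² = 2344 lb/ft, acting at H/3 = 4.100 ft above the base.
Overturning moment M_o = P_a × H/3 = 2344 × 4.100 = 9611.
Resisting moment M_r = W × 3.5 = 9963 × 3.5 = 34870.
FS_overturning = M_r/M_o = 34870/9611 = 3.628.

3.63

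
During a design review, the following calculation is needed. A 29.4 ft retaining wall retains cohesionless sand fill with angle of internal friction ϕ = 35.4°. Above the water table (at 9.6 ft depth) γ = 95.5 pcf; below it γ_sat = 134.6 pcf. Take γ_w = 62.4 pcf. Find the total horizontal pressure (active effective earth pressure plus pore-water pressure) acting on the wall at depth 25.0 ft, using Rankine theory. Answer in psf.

1500 psf

K_a = (1 − sin φ)/(1 + sin φ) = 0.2664.
γ' = 134.6 − 62.4 = 72.20 pcf.
Effective vertical stress at 25.0 ft: σ'_v = 95.5×9.6 + 72.20×15.4 = 2029 psf.
σ'_h = K_a σ'_v = 0.2664 × 2029 = 540.4 psf; u = γ_w × 15.4 = 961.0 psf.
Total σ_h = 540.4 + 961.0 = 1501 psf.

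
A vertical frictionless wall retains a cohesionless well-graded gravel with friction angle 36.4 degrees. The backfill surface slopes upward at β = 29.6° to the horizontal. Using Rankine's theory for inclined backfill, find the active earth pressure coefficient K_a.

K_a = cos β · (cos β − √(cos²β − cos²φ)) / (cos β + √(cos²β − cos²φ)).
cos β = 0.8695, cos φ = 0.8049, √(cos²β − cos²φ) = 0.3289.
K_a = 0.8695 × (0.8695 − 0.3289)/(0.8695 + 0.3289) = 0.3922.

0.392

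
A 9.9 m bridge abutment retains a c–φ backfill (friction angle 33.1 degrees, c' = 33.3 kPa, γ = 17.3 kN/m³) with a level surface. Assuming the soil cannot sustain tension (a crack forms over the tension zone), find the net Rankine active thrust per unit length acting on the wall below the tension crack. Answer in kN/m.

K_a = 0.2936; √K_a = 0.5418.
Tension-crack depth z_c = 2c/(γ√K_a) = 2×33.3/(17.3×0.5418) = 7.105 m.
σ_a at base = K_a γ H − 2c√K_a = 0.2936×17.3×9.9 − 2×33.3×0.5418 = 14.20 kPa.
P_a = ½ × 14.20 × (H − z_c) = 0.5×14.20×2.795 = 19.84 kN/m.

19.8 kN/m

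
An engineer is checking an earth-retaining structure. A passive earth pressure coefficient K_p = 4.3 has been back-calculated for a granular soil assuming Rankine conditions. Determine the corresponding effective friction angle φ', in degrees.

38.5°

K_p = (1+sin φ)/(1−sin φ) ⇒ sin φ = (K_p − 1)/(K_p + 1) = 0.6226.
φ = arcsin(0.6226) = 38.51°.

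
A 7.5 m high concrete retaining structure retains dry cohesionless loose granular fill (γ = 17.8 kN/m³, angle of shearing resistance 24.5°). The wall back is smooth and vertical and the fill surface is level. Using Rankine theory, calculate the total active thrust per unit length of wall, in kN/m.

207 kN/m

K_a = tan²(45° − φ/2) = 0.4137.
P_a = ½ K_a γ H² = 0.5 × 0.4137 × 17.8 × 7.5² = 207.1 kN/m.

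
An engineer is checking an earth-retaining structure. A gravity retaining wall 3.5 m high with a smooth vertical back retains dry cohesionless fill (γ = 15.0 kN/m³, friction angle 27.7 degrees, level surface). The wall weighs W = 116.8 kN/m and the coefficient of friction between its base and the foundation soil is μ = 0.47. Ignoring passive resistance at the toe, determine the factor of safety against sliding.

1.64

K_a = tan²(45° − 27.7°/2) = 0.3653.
P_a = ½K_aγH² = 0.5×0.3653×15.0×3.5² = 33.57 kN/m, acting at H/3 = 1.167 m above the base.
FS_sliding = μW / P_a = 0.47×116.8 / 33.57 = 1.636.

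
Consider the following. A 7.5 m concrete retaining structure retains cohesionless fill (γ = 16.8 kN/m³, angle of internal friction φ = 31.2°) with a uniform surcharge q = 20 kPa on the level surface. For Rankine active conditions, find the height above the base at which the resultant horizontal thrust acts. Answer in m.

K_a = 0.3175.
Triangular part P₁ = ½K_aγH² = 150.0 at H/3 = 2.500 m; rectangular part P₂ = K_a q H = 47.62 at H/2 = 3.750 m.
ȳ = (P₁·2.500 + P₂·3.750)/(P₁+P₂) = 2.801 m.

2.80 m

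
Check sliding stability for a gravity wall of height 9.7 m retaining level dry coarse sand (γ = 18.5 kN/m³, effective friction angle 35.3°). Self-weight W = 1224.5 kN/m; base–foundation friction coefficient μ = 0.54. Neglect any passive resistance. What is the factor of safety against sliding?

2.84

K_a = tan²(45° − 35.3°/2) = 0.2675.
P_a = ½K_aγH² = 0.5×0.2675×18.5×9.7² = 232.9 kN/m, acting at H/3 = 3.233 m above the base.
FS_sliding = μW / P_a = 0.54×1224.5 / 232.9 = 2.840.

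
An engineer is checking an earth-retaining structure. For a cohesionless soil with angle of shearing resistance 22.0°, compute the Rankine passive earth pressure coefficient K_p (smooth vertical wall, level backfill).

K_p = (1 + sin φ)/(1 − sin φ) = tan²(45° + 22.0°/2) = 2.198.

2.20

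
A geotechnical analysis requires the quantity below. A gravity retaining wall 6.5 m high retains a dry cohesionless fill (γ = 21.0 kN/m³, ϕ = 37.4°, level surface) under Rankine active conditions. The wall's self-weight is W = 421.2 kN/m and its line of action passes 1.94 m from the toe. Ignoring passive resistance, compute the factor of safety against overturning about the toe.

K_a = tan²(45° − 37.4°/2) = 0.2443.
P_a = ½K_aγH² = 0.5×0.2443×21.0×6.5² = 108.4 kN/m, acting at H/3 = 2.167 m above the base.
Overturning moment M_o = P_a × H/3 = 108.4 × 2.167 = 234.8.
Resisting moment M_r = W × 1.94 = 421.2 × 1.94 = 817.1.
FS_overturning = M_r/M_o = 817.1/234.8 = 3.480.

3.48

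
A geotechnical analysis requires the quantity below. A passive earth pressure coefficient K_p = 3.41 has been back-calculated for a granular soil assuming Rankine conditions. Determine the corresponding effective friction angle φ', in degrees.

K_p = (1+sin φ)/(1−sin φ) ⇒ sin φ = (K_p − 1)/(K_p + 1) = 0.5465.
φ = arcsin(0.5465) = 33.13°.

33.1°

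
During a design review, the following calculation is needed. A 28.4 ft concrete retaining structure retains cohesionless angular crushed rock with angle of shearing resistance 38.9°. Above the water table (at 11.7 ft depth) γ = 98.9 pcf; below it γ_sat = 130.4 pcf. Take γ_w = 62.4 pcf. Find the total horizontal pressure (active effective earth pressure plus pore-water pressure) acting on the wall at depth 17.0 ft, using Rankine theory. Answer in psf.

678 psf

K_a = (1 − sin φ)/(1 + sin φ) = 0.2285.
γ' = 130.4 − 62.4 = 68.00 pcf.
Effective vertical stress at 17.0 ft: σ'_v = 98.9×11.7 + 68.00×5.30 = 1518 psf.
σ'_h = K_a σ'_v = 0.2285 × 1518 = 346.8 psf; u = γ_w × 5.30 = 330.7 psf.
Total σ_h = 346.8 + 330.7 = 677.5 psf.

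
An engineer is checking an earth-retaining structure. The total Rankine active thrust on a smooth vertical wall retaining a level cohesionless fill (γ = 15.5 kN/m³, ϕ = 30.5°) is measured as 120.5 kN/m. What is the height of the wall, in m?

K_a = 0.3267. P_a = ½ K_a γ H² ⇒ H = √(2P_a/(K_a γ)).
H = √(2×120.5/(0.3267×15.5)) = 6.899 m.

6.90 m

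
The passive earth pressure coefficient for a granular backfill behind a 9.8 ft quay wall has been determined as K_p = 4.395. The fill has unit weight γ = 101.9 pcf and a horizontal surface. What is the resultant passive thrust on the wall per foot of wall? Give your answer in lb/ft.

P = ½ K_p γ H² = 0.5 × 4.395 × 101.9 × 9.8² = 21510 lb/ft.

21500 lb/ft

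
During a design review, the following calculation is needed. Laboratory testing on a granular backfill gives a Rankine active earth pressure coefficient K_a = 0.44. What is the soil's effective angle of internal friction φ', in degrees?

22.9°

K_a = tan²(45° − φ/2) ⇒ 45° − φ/2 = arctan(√0.44) = 33.56°.
φ = 2(45° − 33.56°) = 22.89°.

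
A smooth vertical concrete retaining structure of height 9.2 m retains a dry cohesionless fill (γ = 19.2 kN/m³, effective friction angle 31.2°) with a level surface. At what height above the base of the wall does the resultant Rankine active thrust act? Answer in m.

K_a = 0.3175.
The pressure distribution is triangular, so the resultant acts at H/3 above the base = 9.2/3 = 3.067 m.

3.07 m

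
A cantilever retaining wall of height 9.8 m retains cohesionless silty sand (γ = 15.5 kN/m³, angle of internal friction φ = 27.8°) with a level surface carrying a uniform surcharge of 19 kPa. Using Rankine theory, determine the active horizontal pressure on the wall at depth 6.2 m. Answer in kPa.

41.9 kPa

K_a = (1 − sin φ)/(1 + sin φ) = 0.3639.
σ_v = γz + q = 15.5 × 6.2 + 19 = 115.1 kPa.
σ_h = K_a σ_v = 0.3639 × 115.1 = 41.88 kPa.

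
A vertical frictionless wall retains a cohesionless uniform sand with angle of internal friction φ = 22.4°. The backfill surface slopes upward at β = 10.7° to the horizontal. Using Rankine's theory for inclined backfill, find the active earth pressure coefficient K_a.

K_a = cos β · (cos β − √(cos²β − cos²φ)) / (cos β + √(cos²β − cos²φ)).
cos β = 0.9826, cos φ = 0.9245, √(cos²β − cos²φ) = 0.3328.
K_a = 0.9826 × (0.9826 − 0.3328)/(0.9826 + 0.3328) = 0.4854.

0.485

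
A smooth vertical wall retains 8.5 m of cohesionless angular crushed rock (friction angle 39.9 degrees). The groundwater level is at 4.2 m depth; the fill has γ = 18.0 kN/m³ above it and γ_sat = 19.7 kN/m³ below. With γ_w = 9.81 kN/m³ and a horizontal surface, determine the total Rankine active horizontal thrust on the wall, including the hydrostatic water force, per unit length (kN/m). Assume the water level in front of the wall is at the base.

K_a = tan²(45° − φ/2) = 0.2184.
γ' = 19.7 − 9.81 = 9.890 kN/m³. Depth below WT = 4.3 m.
σ'_h at WT = K_a γ d_w = 16.51 kPa; at base = 16.51 + K_a γ' × 4.3 = 25.80 kPa.
P₁ (0–4.2 m) = ½×16.51×4.2 = 34.68. P₂ (4.2–8.5 m) = ½(16.51+25.80)×4.3 = 90.98.
P_w = ½ γ_w h₂² = 0.5×9.81×4.3² = 90.69. Total = 34.68+90.98+90.69 = 216.4 kN/m.

216 kN/m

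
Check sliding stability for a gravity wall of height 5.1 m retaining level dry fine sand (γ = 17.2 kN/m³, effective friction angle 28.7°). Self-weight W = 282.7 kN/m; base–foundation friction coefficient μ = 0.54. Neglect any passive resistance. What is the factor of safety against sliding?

K_a = tan²(45° − 28.7°/2) = 0.3511.
P_a = ½K_aγH² = 0.5×0.3511×17.2×5.1² = 78.55 kN/m, acting at H/3 = 1.700 m above the base.
FS_sliding = μW / P_a = 0.54×282.7 / 78.55 = 1.944.

1.94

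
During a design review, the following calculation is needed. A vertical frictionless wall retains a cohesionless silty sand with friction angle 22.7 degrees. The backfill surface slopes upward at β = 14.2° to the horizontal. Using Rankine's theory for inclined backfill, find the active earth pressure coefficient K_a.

K_a = cos β · (cos β − √(cos²β − cos²φ)) / (cos β + √(cos²β − cos²φ)).
cos β = 0.9694, cos φ = 0.9225, √(cos²β − cos²φ) = 0.2979.
K_a = 0.9694 × (0.9694 − 0.2979)/(0.9694 + 0.2979) = 0.5137.

0.514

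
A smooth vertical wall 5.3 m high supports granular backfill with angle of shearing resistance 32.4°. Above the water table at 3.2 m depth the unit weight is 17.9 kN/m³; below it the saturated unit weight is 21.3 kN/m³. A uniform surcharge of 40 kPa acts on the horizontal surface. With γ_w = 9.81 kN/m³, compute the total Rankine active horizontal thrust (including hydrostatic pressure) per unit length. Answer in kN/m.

157 kN/m

K_a = tan²(45° − φ/2) = 0.3022.
γ' = 21.3 − 9.81 = 11.49 kN/m³. h₂ = H − d_w = 2.1 m.
σ'_h: at surface K_a·q = 12.09; at WT K_a(q+γd_w) = 29.40; at base K_a(q+γd_w+γ'h₂) = 36.69 kPa.
P₁ = ½(12.09+29.40)×3.2 = 66.38; P₂ = ½(29.40+36.69)×2.1 = 69.40; P_w = ½γ_w h₂² = 21.63.
Total = 66.38+69.40+21.63 = 157.4 kN/m.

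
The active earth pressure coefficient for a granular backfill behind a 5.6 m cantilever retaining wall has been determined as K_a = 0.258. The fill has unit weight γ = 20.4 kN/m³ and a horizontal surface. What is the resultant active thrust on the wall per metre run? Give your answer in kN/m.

P = ½ K_a γ H² = 0.5 × 0.258 × 20.4 × 5.6² = 82.53 kN/m.

82.5 kN/m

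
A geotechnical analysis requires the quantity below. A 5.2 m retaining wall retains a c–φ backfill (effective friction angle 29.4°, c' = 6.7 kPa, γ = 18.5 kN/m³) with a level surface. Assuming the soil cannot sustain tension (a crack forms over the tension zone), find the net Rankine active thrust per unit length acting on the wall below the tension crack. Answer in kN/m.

K_a = 0.3415; √K_a = 0.5844.
Tension-crack depth z_c = 2c/(γ√K_a) = 2×6.7/(18.5×0.5844) = 1.240 m.
σ_a at base = K_a γ H − 2c√K_a = 0.3415×18.5×5.2 − 2×6.7×0.5844 = 25.02 kPa.
P_a = ½ × 25.02 × (H − z_c) = 0.5×25.02×3.960 = 49.54 kN/m.

49.5 kN/m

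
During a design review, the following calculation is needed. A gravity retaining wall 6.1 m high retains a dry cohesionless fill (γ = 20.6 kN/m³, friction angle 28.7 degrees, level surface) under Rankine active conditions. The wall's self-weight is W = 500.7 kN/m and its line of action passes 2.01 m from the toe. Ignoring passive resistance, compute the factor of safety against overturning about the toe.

K_a = tan²(45° − 28.7°/2) = 0.3511.
P_a = ½K_aγH² = 0.5×0.3511×20.6×6.1² = 134.6 kN/m, acting at H/3 = 2.033 m above the base.
Overturning moment M_o = P_a × H/3 = 134.6 × 2.033 = 273.6.
Resisting moment M_r = W × 2.01 = 500.7 × 2.01 = 1006.
FS_overturning = M_r/M_o = 1006/273.6 = 3.678.

3.68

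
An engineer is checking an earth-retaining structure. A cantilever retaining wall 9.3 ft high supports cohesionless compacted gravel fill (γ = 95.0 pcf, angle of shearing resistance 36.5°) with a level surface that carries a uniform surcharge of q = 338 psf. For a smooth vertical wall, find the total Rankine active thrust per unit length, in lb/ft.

K_a = tan²(45° − φ/2) = 0.2541.
Soil triangle: ½ K_a γ H² = 0.5×0.2541×95.0×9.3² = 1044 lb/ft.
Surcharge rectangle: K_a q H = 0.2541×338×9.3 = 798.6 lb/ft.
Total = 1044 + 798.6 = 1842 lb/ft.

1840 lb/ft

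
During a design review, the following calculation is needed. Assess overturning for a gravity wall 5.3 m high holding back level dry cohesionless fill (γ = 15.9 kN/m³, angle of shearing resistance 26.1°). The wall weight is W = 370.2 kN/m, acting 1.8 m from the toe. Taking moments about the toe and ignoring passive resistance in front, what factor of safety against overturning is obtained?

4.34

K_a = tan²(45° − 26.1°/2) = 0.3889.
P_a = ½K_aγH² = 0.5×0.3889×15.9×5.3² = 86.86 kN/m, acting at H/3 = 1.767 m above the base.
Overturning moment M_o = P_a × H/3 = 86.86 × 1.767 = 153.4.
Resisting moment M_r = W × 1.8 = 370.2 × 1.8 = 666.4.
FS_overturning = M_r/M_o = 666.4/153.4 = 4.343.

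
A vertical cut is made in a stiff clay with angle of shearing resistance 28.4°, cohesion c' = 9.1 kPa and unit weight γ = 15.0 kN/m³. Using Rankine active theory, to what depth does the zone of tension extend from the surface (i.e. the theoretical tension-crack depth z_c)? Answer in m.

2.04 m

K_a = tan²(45° − 28.4°/2) = 0.3554; √K_a = 0.5961.
The active pressure is zero where K_a γ z = 2c√K_a, so z_c = 2c/(γ√K_a) = 2×9.1/(15.0×0.5961) = 2.035 m.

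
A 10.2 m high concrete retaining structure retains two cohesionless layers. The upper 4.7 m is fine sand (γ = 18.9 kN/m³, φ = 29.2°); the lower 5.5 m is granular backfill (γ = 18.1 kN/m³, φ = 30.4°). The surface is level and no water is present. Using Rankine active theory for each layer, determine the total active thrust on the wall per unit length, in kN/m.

322 kN/m

K_a1 = tan²(45°−29.2°/2) = 0.3442; K_a2 = tan²(45°−30.4°/2) = 0.3280.
Layer 1: σ at base = K_a1 γ₁ h₁ = 30.58 kPa; P₁ = ½×30.58×4.7 = 71.85.
Layer 2: σ_v at top = γ₁h₁ = 88.83; σ_h top = K_a2×88.83 = 29.14; σ_h base = K_a2×(88.83+18.1×5.5) = 61.79.
P₂ = ½(29.14+61.79)×5.5 = 250.0. Total P_a = 71.85+250.0 = 321.9 kN/m.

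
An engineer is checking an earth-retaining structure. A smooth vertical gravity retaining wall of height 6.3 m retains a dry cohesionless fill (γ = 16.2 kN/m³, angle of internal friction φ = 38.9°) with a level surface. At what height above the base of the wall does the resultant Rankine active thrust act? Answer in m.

2.10 m

K_a = 0.2285.
The pressure distribution is triangular, so the resultant acts at H/3 above the base = 6.3/3 = 2.100 m.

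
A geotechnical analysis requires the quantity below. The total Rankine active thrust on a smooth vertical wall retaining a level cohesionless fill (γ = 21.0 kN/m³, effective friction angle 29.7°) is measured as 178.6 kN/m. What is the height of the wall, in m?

K_a = 0.3374. P_a = ½ K_a γ H² ⇒ H = √(2P_a/(K_a γ)).
H = √(2×178.6/(0.3374×21.0)) = 7.100 m.

7.10 m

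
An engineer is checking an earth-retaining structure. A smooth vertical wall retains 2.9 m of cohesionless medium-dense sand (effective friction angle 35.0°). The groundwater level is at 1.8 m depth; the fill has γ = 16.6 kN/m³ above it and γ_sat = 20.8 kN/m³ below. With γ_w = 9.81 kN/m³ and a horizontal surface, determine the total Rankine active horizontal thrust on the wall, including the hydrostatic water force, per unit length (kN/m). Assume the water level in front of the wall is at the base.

23.9 kN/m

K_a = tan²(45° − φ/2) = 0.2710.
γ' = 20.8 − 9.81 = 10.99 kN/m³. Depth below WT = 1.1 m.
σ'_h at WT = K_a γ d_w = 8.097 kPa; at base = 8.097 + K_a γ' × 1.1 = 11.37 kPa.
P₁ (0–1.8 m) = ½×8.097×1.8 = 7.287. P₂ (1.8–2.9 m) = ½(8.097+11.37)×1.1 = 10.71.
P_w = ½ γ_w h₂² = 0.5×9.81×1.1² = 5.935. Total = 7.287+10.71+5.935 = 23.93 kN/m.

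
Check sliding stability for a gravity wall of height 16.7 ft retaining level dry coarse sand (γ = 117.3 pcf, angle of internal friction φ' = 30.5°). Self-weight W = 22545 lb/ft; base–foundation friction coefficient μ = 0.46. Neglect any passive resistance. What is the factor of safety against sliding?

K_a = tan²(45° − 30.5°/2) = 0.3267.
P_a = ½K_aγH² = 0.5×0.3267×117.3×16.7² = 5343 lb/ft, acting at H/3 = 5.567 ft above the base.
FS_sliding = μW / P_a = 0.46×22545 / 5343 = 1.941.

1.94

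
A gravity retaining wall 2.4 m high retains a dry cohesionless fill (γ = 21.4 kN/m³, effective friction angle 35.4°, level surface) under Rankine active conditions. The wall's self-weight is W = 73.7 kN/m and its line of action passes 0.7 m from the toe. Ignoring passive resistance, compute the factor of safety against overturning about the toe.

3.93

K_a = tan²(45° − 35.4°/2) = 0.2664.
P_a = ½K_aγH² = 0.5×0.2664×21.4×2.4² = 16.42 kN/m, acting at H/3 = 0.8000 m above the base.
Overturning moment M_o = P_a × H/3 = 16.42 × 0.8000 = 13.13.
Resisting moment M_r = W × 0.7 = 73.7 × 0.7 = 51.59.
FS_overturning = M_r/M_o = 51.59/13.13 = 3.928.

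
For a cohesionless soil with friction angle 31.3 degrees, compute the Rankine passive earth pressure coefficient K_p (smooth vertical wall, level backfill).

3.16

K_p = (1 + sin φ)/(1 − sin φ) = tan²(45° + 31.3°/2) = 3.162.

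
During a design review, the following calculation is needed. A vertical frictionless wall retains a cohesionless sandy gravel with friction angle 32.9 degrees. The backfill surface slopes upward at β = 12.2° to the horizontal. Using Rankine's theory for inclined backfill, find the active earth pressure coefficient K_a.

K_a = cos β · (cos β − √(cos²β − cos²φ)) / (cos β + √(cos²β − cos²φ)).
cos β = 0.9774, cos φ = 0.8396, √(cos²β − cos²φ) = 0.5004.
K_a = 0.9774 × (0.9774 − 0.5004)/(0.9774 + 0.5004) = 0.3155.

0.316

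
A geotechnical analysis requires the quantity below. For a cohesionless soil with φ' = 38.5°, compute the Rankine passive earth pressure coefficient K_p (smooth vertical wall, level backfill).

K_p = (1 + sin φ)/(1 − sin φ) = tan²(45° + 38.5°/2) = 4.298.

4.30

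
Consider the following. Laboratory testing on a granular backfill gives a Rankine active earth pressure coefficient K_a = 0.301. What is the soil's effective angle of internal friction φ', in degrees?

K_a = tan²(45° − φ/2) ⇒ 45° − φ/2 = arctan(√0.301) = 28.75°.
φ = 2(45° − 28.75°) = 32.50°.

32.5°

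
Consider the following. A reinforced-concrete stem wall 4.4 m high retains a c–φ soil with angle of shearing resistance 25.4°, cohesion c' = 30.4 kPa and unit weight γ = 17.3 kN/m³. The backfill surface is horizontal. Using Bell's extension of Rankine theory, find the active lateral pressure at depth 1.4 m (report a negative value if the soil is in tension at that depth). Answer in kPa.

-28.8 kPa

K_a = (1 − sin φ)/(1 + sin φ) = 0.3996.
σ_a = K_a γ z − 2c√K_a = 0.3996×17.3×1.4 − 2×30.4×0.6322 = -28.76 kPa.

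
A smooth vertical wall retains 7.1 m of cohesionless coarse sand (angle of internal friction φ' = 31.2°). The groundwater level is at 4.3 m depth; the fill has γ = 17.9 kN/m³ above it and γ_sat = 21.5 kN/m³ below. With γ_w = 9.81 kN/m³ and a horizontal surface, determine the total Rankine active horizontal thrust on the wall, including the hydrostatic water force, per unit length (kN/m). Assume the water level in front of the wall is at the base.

174 kN/m

K_a = tan²(45° − φ/2) = 0.3175.
γ' = 21.5 − 9.81 = 11.69 kN/m³. Depth below WT = 2.8 m.
σ'_h at WT = K_a γ d_w = 24.44 kPa; at base = 24.44 + K_a γ' × 2.8 = 34.83 kPa.
P₁ (0–4.3 m) = ½×24.44×4.3 = 52.54. P₂ (4.3–7.1 m) = ½(24.44+34.83)×2.8 = 82.98.
P_w = ½ γ_w h₂² = 0.5×9.81×2.8² = 38.46. Total = 52.54+82.98+38.46 = 174.0 kN/m.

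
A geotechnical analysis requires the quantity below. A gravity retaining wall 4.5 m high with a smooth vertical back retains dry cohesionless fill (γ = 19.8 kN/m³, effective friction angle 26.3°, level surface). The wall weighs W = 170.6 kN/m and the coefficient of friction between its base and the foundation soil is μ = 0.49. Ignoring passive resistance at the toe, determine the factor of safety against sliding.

1.08

K_a = tan²(45° − 26.3°/2) = 0.3859.
P_a = ½K_aγH² = 0.5×0.3859×19.8×4.5² = 77.37 kN/m, acting at H/3 = 1.500 m above the base.
FS_sliding = μW / P_a = 0.49×170.6 / 77.37 = 1.080.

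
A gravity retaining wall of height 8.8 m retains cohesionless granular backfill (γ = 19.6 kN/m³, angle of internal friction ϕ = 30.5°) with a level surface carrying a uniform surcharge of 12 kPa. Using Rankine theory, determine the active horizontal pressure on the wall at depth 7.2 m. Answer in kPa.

50.0 kPa

K_a = (1 − sin φ)/(1 + sin φ) = 0.3267.
σ_v = γz + q = 19.6 × 7.2 + 12 = 153.1 kPa.
σ_h = K_a σ_v = 0.3267 × 153.1 = 50.02 kPa.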